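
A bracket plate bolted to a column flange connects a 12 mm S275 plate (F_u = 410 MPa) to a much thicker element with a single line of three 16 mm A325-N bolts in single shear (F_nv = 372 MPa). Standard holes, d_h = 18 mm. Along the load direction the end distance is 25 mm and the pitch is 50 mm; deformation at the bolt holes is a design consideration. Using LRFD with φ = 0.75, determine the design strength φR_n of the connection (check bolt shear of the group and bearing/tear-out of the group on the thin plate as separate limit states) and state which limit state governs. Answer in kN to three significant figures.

Bolt shear: A_b = π·16²/4 = 201.1 mm²; R_n = 372 × 201.1 × 3 × 1 / 1000 = 224.4 kN → 0.75 × 224.4 = 168 kN.
Bearing (1.2 l_c t F_u ≤ 2.4 d t F_u): upper limit = 2.4·16·12·410 / 1000 = 188.9 kN.
  Edge l_c = 25 − 18/2 = 16 → r_n = 94.46 kN; interior l_c = 50 − 18 = 32 → r_n = 188.9 kN.
  R_n,bearing = 1·94.46 + 2·188.9 = 472.3 kN → 0.75 × 472.3 = 354 kN.
Bolt shear governs: 168 kN.

168 kN (bolt shear governs)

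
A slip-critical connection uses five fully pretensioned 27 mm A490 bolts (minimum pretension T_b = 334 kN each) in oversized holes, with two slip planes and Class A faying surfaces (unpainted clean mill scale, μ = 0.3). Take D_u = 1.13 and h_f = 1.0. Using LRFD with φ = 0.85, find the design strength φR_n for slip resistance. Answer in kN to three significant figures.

R_n = μ · D_u · h_f · T_b · n_s · n_b = 0.3 × 1.13 × 1.0 × 334 × 2 × 5 = 1132 kN.
Design strength φR_n = 0.85 × 1132 = 962 kN.

962 kN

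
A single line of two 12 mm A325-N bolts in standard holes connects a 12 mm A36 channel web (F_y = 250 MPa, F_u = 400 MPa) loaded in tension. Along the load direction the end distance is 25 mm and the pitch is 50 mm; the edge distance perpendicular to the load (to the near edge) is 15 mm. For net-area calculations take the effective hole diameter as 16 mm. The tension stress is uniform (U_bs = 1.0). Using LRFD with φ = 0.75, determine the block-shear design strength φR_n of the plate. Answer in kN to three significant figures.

Shear plane L_v = 25 + 1·50 = 75 mm; A_gv = 75 × 12 = 900 mm².
A_nv = (75 − 1.5·16) × 12 = 612 mm².
A_nt = (15 − 0.5·16) × 12 = 84 mm².
0.6 F_u A_nv = 146.9 kN; 0.6 F_y A_gv = 135 kN → shear yielding governs the shear term.
R_n = 135 + 1.0 × 400 × 84 / 1000 = 168.6 kN.
Design strength φR_n = 0.75 × 168.6 = 126 kN.

126 kN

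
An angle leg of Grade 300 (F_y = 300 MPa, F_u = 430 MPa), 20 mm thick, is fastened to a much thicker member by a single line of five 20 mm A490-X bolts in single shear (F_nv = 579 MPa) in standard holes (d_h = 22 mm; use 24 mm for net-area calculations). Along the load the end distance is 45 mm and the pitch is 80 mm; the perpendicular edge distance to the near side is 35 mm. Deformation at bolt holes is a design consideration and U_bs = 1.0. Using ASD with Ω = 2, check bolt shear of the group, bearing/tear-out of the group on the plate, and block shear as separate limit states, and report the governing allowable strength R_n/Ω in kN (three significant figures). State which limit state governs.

455 kN (bolt shear governs)

Bolt shear: A_b = π·20²/4 = 314.2 mm²; R_n = 579 × 314.2 × 5 × 1 / 1000 = 909.5 kN → 909.5 / 2 = 455 kN.
Bearing: edge l_c = 34, r_n = 350.9 kN; interior l_c = 58, r_n = 412.8 kN; R_n = 350.9 + 4·412.8 = 2002 kN → 1000 kN.
Block shear: A_gv = 7300, A_nv = 5140, A_nt = 460 mm²; R_n = min(0.6F_uA_nv, 0.6F_yA_gv) + U_bs·F_u·A_nt = 1512 kN → 756 kN.
Bolt shear governs: 455 kN.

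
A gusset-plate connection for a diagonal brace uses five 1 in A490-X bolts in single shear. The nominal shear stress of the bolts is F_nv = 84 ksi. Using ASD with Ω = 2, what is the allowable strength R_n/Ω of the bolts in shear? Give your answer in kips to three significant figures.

165 kips

A_b = π × 1² / 4 = 0.7854 in².
R_n = F_nv · A_b · n · n_s = 84 × 0.7854 × 5 × 1 = 329.9 kips.
Allowable strength R_n/Ω = 329.9 / 2 = 165 kips.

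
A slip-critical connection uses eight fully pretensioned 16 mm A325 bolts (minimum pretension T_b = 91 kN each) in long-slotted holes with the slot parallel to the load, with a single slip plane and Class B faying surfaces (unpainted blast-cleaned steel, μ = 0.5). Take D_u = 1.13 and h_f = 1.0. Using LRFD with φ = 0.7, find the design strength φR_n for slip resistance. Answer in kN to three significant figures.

R_n = μ · D_u · h_f · T_b · n_s · n_b = 0.5 × 1.13 × 1.0 × 91 × 1 × 8 = 411.3 kN.
Design strength φR_n = 0.7 × 411.3 = 288 kN.

288 kN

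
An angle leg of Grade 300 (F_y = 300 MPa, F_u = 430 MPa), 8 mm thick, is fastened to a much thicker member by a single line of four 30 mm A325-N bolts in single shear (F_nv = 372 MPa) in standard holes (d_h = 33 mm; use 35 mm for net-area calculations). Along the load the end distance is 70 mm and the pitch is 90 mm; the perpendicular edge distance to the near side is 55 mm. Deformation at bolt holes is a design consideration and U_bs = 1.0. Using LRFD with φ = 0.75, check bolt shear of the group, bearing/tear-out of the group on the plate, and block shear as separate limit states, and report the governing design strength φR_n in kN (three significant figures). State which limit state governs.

Bolt shear: A_b = π·30²/4 = 706.9 mm²; R_n = 372 × 706.9 × 4 × 1 / 1000 = 1052 kN → 0.75 × 1052 = 789 kN.
Bearing: edge l_c = 53.5, r_n = 220.8 kN; interior l_c = 57, r_n = 235.3 kN; R_n = 220.8 + 3·235.3 = 926.7 kN → 695 kN.
Block shear: A_gv = 2720, A_nv = 1740, A_nt = 300 mm²; R_n = min(0.6F_uA_nv, 0.6F_yA_gv) + U_bs·F_u·A_nt = 577.9 kN → 433 kN.
Block shear governs: 433 kN.

433 kN (block shear governs)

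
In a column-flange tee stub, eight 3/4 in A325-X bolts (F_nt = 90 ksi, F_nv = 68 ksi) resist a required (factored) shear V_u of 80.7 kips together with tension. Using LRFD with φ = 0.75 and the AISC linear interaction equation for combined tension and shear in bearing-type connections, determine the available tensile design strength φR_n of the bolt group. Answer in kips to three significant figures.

203 kips

A_b = π·0.75²/4 = 0.4418 in²; f_rv = 80.7 / (8 × 0.4418) = 22.83 ksi.
F'_nt = 1.3 F_nt − (F_nt / φF_nv) f_rv = 1.3·90 − (90/(0.75·68))·22.83 = 76.71 ksi, capped at F_nt → F'_nt = 76.71 ksi.
R_n = F'_nt · A_b · n = 76.71 × 0.4418 × 8 = 271.1 kips.
Design strength φR_n = 0.75 × 271.1 = 203 kips.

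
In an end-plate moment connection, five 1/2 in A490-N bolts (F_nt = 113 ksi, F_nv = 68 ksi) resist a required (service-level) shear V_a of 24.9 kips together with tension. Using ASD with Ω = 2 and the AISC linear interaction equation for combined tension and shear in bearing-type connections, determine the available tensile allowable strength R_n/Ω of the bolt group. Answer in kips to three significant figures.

30.7 kips

A_b = π·0.5²/4 = 0.1963 in²; f_rv = 24.9 / (5 × 0.1963) = 25.36 ksi.
F'_nt = 1.3 F_nt − (Ω F_nt / F_nv) f_rv = 1.3·113 − (2·113/68)·25.36 = 62.61 ksi, capped at F_nt → F'_nt = 62.61 ksi.
R_n = F'_nt · A_b · n = 62.61 × 0.1963 × 5 = 61.46 kips.
Allowable strength R_n/Ω = 61.46 / 2 = 30.7 kips.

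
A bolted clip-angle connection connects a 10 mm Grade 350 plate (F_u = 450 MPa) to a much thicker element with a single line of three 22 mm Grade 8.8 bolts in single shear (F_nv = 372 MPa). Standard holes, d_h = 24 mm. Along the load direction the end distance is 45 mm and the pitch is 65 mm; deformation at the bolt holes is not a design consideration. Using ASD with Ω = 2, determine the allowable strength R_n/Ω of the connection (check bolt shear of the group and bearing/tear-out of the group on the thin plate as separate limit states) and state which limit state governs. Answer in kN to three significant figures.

Bolt shear: A_b = π·22²/4 = 380.1 mm²; R_n = 372 × 380.1 × 3 × 1 / 1000 = 424.2 kN → 424.2 / 2 = 212 kN.
Bearing (1.5 l_c t F_u ≤ 3.0 d t F_u): upper limit = 3.0·22·10·450 / 1000 = 297 kN.
  Edge l_c = 45 − 24/2 = 33 → r_n = 222.8 kN; interior l_c = 65 − 24 = 41 → r_n = 276.8 kN.
  R_n,bearing = 1·222.8 + 2·276.8 = 776.2 kN → 776.2 / 2 = 388 kN.
Bolt shear governs: 212 kN.

212 kN (bolt shear governs)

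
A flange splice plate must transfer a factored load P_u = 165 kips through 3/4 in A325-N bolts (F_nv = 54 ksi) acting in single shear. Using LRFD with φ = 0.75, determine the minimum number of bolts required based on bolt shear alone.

10 bolts

A_b = π·0.75²/4 = 0.4418 in².
Per-bolt design strength φR_n = 0.75 × 54 × 0.4418 × 1 = 17.89 kips.
n ≥ 165 / 17.89 = 9.222 → use 10 bolts.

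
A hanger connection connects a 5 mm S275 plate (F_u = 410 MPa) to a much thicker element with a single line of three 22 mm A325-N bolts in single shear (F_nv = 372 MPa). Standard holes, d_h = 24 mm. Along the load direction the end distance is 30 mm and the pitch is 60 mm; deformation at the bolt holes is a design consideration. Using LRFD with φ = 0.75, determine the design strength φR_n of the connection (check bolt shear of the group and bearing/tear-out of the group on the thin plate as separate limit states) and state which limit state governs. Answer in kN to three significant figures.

166 kN (bearing governs)

Bolt shear: A_b = π·22²/4 = 380.1 mm²; R_n = 372 × 380.1 × 3 × 1 / 1000 = 424.2 kN → 0.75 × 424.2 = 318 kN.
Bearing (1.2 l_c t F_u ≤ 2.4 d t F_u): upper limit = 2.4·22·5·410 / 1000 = 108.2 kN.
  Edge l_c = 30 − 24/2 = 18 → r_n = 44.28 kN; interior l_c = 60 − 24 = 36 → r_n = 88.56 kN.
  R_n,bearing = 1·44.28 + 2·88.56 = 221.4 kN → 0.75 × 221.4 = 166 kN.
Bearing governs: 166 kN.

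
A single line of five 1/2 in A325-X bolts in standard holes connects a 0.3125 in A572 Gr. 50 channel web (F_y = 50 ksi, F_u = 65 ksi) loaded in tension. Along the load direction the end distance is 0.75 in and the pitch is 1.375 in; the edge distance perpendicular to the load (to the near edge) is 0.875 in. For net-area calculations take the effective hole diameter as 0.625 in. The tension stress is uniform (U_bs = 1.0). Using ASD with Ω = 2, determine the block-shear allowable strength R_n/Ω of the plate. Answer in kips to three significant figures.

Shear plane L_v = 0.75 + 4·1.375 = 6.25 in; A_gv = 6.25 × 0.3125 = 1.953 in².
A_nv = (6.25 − 4.5·0.625) × 0.3125 = 1.074 in².
A_nt = (0.875 − 0.5·0.625) × 0.3125 = 0.1758 in².
0.6 F_u A_nv = 41.89 kips; 0.6 F_y A_gv = 58.59 kips → shear rupture governs the shear term.
R_n = 41.89 + 1.0 × 65 × 0.1758 = 53.32 kips.
Allowable strength R_n/Ω = 53.32 / 2 = 26.7 kips.

26.7 kips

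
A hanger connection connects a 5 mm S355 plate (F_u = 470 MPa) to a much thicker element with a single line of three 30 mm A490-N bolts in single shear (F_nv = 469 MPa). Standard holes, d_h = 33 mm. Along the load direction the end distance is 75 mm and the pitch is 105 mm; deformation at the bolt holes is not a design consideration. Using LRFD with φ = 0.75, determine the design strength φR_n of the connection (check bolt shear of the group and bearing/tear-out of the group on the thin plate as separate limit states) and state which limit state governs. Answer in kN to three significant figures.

Bolt shear: A_b = π·30²/4 = 706.9 mm²; R_n = 469 × 706.9 × 3 × 1 / 1000 = 994.5 kN → 0.75 × 994.5 = 746 kN.
Bearing (1.5 l_c t F_u ≤ 3.0 d t F_u): upper limit = 3.0·30·5·470 / 1000 = 211.5 kN.
  Edge l_c = 75 − 33/2 = 58.5 → r_n = 206.2 kN; interior l_c = 105 − 33 = 72 → r_n = 211.5 kN.
  R_n,bearing = 1·206.2 + 2·211.5 = 629.2 kN → 0.75 × 629.2 = 472 kN.
Bearing governs: 472 kN.

472 kN (bearing governs)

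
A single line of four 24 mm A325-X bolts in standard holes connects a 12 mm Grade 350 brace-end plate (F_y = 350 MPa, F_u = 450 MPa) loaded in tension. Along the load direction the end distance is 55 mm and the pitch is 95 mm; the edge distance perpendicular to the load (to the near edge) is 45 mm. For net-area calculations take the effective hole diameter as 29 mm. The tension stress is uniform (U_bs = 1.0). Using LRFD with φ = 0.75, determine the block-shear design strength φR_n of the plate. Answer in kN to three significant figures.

Shear plane L_v = 55 + 3·95 = 340 mm; A_gv = 340 × 12 = 4080 mm².
A_nv = (340 − 3.5·29) × 12 = 2862 mm².
A_nt = (45 − 0.5·29) × 12 = 366 mm².
0.6 F_u A_nv = 772.7 kN; 0.6 F_y A_gv = 856.8 kN → shear rupture governs the shear term.
R_n = 772.7 + 1.0 × 450 × 366 / 1000 = 937.4 kN.
Design strength φR_n = 0.75 × 937.4 = 703 kN.

703 kN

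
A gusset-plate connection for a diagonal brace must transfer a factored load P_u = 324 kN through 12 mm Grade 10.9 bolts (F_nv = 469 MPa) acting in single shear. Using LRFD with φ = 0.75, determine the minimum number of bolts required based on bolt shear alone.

A_b = π·12²/4 = 113.1 mm².
Per-bolt design strength φR_n = 0.75 × 469 × 113.1 × 1 / 1000 = 39.78 kN.
n ≥ 324 / 39.78 = 8.144 → use 9 bolts.

9 bolts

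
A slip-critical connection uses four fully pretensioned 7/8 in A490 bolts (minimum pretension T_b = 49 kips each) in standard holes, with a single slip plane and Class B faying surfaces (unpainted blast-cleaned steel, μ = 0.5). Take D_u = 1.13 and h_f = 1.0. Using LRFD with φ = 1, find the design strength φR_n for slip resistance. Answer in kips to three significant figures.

R_n = μ · D_u · h_f · T_b · n_s · n_b = 0.5 × 1.13 × 1.0 × 49 × 1 × 4 = 110.7 kips.
Design strength φR_n = 1 × 110.7 = 111 kips.

111 kips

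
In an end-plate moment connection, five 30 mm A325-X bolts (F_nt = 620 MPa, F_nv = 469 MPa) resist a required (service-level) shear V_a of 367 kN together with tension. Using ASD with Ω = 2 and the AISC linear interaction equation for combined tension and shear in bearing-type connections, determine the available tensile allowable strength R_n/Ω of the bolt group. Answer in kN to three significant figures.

A_b = π·30²/4 = 706.9 mm²; f_rv = 367 × 1000 / (5 × 706.9) = 103.8 MPa.
F'_nt = 1.3 F_nt − (Ω F_nt / F_nv) f_rv = 1.3·620 − (2·620/469)·103.8 = 531.5 MPa, capped at F_nt → F'_nt = 531.5 MPa.
R_n = F'_nt · A_b · n = 531.5 × 706.9 × 5 / 1000 = 1878 kN.
Allowable strength R_n/Ω = 1878 / 2 = 939 kN.

939 kN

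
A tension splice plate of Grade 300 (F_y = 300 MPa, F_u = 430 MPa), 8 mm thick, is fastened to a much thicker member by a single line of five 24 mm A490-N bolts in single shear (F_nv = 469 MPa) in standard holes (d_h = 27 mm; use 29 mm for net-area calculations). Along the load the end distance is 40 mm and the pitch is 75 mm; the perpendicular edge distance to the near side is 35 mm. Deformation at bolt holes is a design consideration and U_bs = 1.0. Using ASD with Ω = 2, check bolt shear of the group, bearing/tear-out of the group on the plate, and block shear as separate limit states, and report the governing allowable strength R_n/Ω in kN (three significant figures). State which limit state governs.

Bolt shear: A_b = π·24²/4 = 452.4 mm²; R_n = 469 × 452.4 × 5 × 1 / 1000 = 1061 kN → 1061 / 2 = 530 kN.
Bearing: edge l_c = 26.5, r_n = 109.4 kN; interior l_c = 48, r_n = 198.1 kN; R_n = 109.4 + 4·198.1 = 902 kN → 451 kN.
Block shear: A_gv = 2720, A_nv = 1676, A_nt = 164 mm²; R_n = min(0.6F_uA_nv, 0.6F_yA_gv) + U_bs·F_u·A_nt = 502.9 kN → 251 kN.
Block shear governs: 251 kN.

251 kN (block shear governs)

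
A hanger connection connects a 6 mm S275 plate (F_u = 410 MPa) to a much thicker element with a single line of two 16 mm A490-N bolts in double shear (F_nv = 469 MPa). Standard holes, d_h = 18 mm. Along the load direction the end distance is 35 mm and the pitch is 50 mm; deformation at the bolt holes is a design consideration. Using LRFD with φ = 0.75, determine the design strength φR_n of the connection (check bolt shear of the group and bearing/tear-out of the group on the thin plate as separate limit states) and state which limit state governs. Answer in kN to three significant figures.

128 kN (bearing governs)

Bolt shear: A_b = π·16²/4 = 201.1 mm²; R_n = 469 × 201.1 × 2 × 2 / 1000 = 377.2 kN → 0.75 × 377.2 = 283 kN.
Bearing (1.2 l_c t F_u ≤ 2.4 d t F_u): upper limit = 2.4·16·6·410 / 1000 = 94.46 kN.
  Edge l_c = 35 − 18/2 = 26 → r_n = 76.75 kN; interior l_c = 50 − 18 = 32 → r_n = 94.46 kN.
  R_n,bearing = 1·76.75 + 1·94.46 = 171.2 kN → 0.75 × 171.2 = 128 kN.
Bearing governs: 128 kN.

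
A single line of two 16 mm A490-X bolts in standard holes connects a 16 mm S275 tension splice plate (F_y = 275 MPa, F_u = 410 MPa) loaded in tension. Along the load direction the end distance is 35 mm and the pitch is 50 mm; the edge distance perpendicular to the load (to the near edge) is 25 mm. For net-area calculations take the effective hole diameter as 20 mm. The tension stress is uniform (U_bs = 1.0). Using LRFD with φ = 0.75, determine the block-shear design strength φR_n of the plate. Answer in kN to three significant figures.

236 kN

Shear plane L_v = 35 + 1·50 = 85 mm; A_gv = 85 × 16 = 1360 mm².
A_nv = (85 − 1.5·20) × 16 = 880 mm².
A_nt = (25 − 0.5·20) × 16 = 240 mm².
0.6 F_u A_nv = 216.5 kN; 0.6 F_y A_gv = 224.4 kN → shear rupture governs the shear term.
R_n = 216.5 + 1.0 × 410 × 240 / 1000 = 314.9 kN.
Design strength φR_n = 0.75 × 314.9 = 236 kN.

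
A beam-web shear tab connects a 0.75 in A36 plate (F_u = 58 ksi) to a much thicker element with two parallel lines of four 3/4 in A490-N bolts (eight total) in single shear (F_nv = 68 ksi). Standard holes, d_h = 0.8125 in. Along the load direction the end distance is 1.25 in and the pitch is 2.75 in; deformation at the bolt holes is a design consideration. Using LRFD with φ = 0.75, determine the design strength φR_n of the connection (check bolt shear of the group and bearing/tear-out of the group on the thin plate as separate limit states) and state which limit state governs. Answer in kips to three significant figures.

180 kips (bolt shear governs)

Bolt shear: A_b = π·0.75²/4 = 0.4418 in²; R_n = 68 × 0.4418 × 8 × 1 = 240.3 kips → 0.75 × 240.3 = 180 kips.
Bearing (1.2 l_c t F_u ≤ 2.4 d t F_u): upper limit = 2.4·0.75·0.75·58 = 78.3 kips.
  Edge l_c = 1.25 − 0.8125/2 = 0.8438 → r_n = 44.04 kips; interior l_c = 2.75 − 0.8125 = 1.938 → r_n = 78.3 kips.
  R_n,bearing = 2·44.04 + 6·78.3 = 557.9 kips → 0.75 × 557.9 = 418 kips.
Bolt shear governs: 180 kips.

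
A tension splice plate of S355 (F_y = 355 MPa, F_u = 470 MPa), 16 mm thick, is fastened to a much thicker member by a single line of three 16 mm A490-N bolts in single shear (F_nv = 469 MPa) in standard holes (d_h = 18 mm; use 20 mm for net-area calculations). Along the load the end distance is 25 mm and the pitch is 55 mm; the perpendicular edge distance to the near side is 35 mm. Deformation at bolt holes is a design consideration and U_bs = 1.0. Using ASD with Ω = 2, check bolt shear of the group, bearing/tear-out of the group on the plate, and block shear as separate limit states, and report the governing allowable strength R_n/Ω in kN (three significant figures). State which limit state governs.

141 kN (bolt shear governs)

Bolt shear: A_b = π·16²/4 = 201.1 mm²; R_n = 469 × 201.1 × 3 × 1 / 1000 = 282.9 kN → 282.9 / 2 = 141 kN.
Bearing: edge l_c = 16, r_n = 144.4 kN; interior l_c = 37, r_n = 288.8 kN; R_n = 144.4 + 2·288.8 = 721.9 kN → 361 kN.
Block shear: A_gv = 2160, A_nv = 1360, A_nt = 400 mm²; R_n = min(0.6F_uA_nv, 0.6F_yA_gv) + U_bs·F_u·A_nt = 571.5 kN → 286 kN.
Bolt shear governs: 141 kN.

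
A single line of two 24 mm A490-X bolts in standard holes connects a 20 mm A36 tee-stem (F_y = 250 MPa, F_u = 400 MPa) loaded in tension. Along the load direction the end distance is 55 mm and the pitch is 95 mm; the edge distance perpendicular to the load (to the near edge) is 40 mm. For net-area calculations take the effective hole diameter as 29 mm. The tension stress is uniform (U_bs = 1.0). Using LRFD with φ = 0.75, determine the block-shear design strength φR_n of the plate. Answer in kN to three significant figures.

Shear plane L_v = 55 + 1·95 = 150 mm; A_gv = 150 × 20 = 3000 mm².
A_nv = (150 − 1.5·29) × 20 = 2130 mm².
A_nt = (40 − 0.5·29) × 20 = 510 mm².
0.6 F_u A_nv = 511.2 kN; 0.6 F_y A_gv = 450 kN → shear yielding governs the shear term.
R_n = 450 + 1.0 × 400 × 510 / 1000 = 654 kN.
Design strength φR_n = 0.75 × 654 = 490 kN.

490 kN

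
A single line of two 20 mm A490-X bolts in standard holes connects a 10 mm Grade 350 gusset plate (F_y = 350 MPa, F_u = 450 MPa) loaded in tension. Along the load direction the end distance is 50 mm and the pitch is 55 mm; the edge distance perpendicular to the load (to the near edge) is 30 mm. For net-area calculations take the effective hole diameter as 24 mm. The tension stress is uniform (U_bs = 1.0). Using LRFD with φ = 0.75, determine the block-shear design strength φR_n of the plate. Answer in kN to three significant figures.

200 kN

Shear plane L_v = 50 + 1·55 = 105 mm; A_gv = 105 × 10 = 1050 mm².
A_nv = (105 − 1.5·24) × 10 = 690 mm².
A_nt = (30 − 0.5·24) × 10 = 180 mm².
0.6 F_u A_nv = 186.3 kN; 0.6 F_y A_gv = 220.5 kN → shear rupture governs the shear term.
R_n = 186.3 + 1.0 × 450 × 180 / 1000 = 267.3 kN.
Design strength φR_n = 0.75 × 267.3 = 200 kN.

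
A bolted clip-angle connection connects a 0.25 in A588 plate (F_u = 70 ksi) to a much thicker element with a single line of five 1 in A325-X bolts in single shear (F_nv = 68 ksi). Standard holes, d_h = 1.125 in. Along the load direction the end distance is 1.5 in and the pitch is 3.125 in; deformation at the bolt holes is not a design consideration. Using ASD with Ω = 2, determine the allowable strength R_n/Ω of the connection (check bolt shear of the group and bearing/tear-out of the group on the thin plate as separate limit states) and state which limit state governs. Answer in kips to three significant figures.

117 kips (bearing governs)

Bolt shear: A_b = π·1²/4 = 0.7854 in²; R_n = 68 × 0.7854 × 5 × 1 = 267 kips → 267 / 2 = 134 kips.
Bearing (1.5 l_c t F_u ≤ 3.0 d t F_u): upper limit = 3.0·1·0.25·70 = 52.5 kips.
  Edge l_c = 1.5 − 1.125/2 = 0.9375 → r_n = 24.61 kips; interior l_c = 3.125 − 1.125 = 2 → r_n = 52.5 kips.
  R_n,bearing = 1·24.61 + 4·52.5 = 234.6 kips → 234.6 / 2 = 117 kips.
Bearing governs: 117 kips.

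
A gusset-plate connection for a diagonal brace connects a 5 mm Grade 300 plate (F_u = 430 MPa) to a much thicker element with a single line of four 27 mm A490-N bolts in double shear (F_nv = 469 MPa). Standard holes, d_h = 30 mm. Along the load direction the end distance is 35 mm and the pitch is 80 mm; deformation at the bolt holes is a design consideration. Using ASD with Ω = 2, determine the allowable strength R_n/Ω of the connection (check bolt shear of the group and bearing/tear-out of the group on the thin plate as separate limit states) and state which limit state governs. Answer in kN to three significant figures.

Bolt shear: A_b = π·27²/4 = 572.6 mm²; R_n = 469 × 572.6 × 4 × 2 / 1000 = 2148 kN → 2148 / 2 = 1070 kN.
Bearing (1.2 l_c t F_u ≤ 2.4 d t F_u): upper limit = 2.4·27·5·430 / 1000 = 139.3 kN.
  Edge l_c = 35 − 30/2 = 20 → r_n = 51.6 kN; interior l_c = 80 − 30 = 50 → r_n = 129 kN.
  R_n,bearing = 1·51.6 + 3·129 = 438.6 kN → 438.6 / 2 = 219 kN.
Bearing governs: 219 kN.

219 kN (bearing governs)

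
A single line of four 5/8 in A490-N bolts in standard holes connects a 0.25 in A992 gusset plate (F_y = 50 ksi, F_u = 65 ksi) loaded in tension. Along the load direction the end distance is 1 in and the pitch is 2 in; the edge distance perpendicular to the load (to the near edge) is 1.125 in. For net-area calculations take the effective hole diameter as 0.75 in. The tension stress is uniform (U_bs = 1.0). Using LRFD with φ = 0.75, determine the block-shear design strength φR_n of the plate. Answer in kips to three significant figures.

Shear plane L_v = 1 + 3·2 = 7 in; A_gv = 7 × 0.25 = 1.75 in².
A_nv = (7 − 3.5·0.75) × 0.25 = 1.094 in².
A_nt = (1.125 − 0.5·0.75) × 0.25 = 0.1875 in².
0.6 F_u A_nv = 42.66 kips; 0.6 F_y A_gv = 52.5 kips → shear rupture governs the shear term.
R_n = 42.66 + 1.0 × 65 × 0.1875 = 54.84 kips.
Design strength φR_n = 0.75 × 54.84 = 41.1 kips.

41.1 kips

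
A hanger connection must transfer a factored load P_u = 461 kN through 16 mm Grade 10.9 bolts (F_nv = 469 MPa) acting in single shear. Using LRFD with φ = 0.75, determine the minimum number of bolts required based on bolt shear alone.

A_b = π·16²/4 = 201.1 mm².
Per-bolt design strength φR_n = 0.75 × 469 × 201.1 × 1 / 1000 = 70.72 kN.
n ≥ 461 / 70.72 = 6.518 → use 7 bolts.

7 bolts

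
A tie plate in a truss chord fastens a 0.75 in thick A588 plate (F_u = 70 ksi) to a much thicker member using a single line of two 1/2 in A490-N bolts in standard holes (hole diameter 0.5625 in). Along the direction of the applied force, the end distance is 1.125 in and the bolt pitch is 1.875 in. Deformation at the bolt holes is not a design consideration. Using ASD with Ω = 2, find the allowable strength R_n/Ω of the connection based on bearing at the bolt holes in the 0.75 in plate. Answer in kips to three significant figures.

72.6 kips

Per bolt r_n = 1.5 l_c t F_u ≤ 3.0 d t F_u; upper limit = 3.0 × 0.5 × 0.75 × 70 = 78.75 kips.
Edge bolt: l_c = 1.125 − 0.5625/2 = 0.8438 in → 1.5 × 0.8438 × 0.75 × 70 = 66.45 → r_n = 66.45 kips.
Interior bolts: l_c = 1.875 − 0.5625 = 1.312 in → 1.5 × 1.312 × 0.75 × 70 = 103.4 → r_n = 78.75 kips.
R_n = 1 × 66.45 + 1 × 78.75 = 145.2 kips.
Allowable strength R_n/Ω = 145.2 / 2 = 72.6 kips.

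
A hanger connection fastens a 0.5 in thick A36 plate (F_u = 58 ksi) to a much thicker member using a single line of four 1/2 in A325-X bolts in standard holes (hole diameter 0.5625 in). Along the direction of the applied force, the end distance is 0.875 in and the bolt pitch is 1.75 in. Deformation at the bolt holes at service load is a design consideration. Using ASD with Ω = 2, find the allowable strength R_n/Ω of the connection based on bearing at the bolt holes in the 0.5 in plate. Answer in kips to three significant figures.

62.5 kips

Per bolt r_n = 1.2 l_c t F_u ≤ 2.4 d t F_u; upper limit = 2.4 × 0.5 × 0.5 × 58 = 34.8 kips.
Edge bolt: l_c = 0.875 − 0.5625/2 = 0.5938 in → 1.2 × 0.5938 × 0.5 × 58 = 20.66 → r_n = 20.66 kips.
Interior bolts: l_c = 1.75 − 0.5625 = 1.188 in → 1.2 × 1.188 × 0.5 × 58 = 41.33 → r_n = 34.8 kips.
R_n = 1 × 20.66 + 3 × 34.8 = 125.1 kips.
Allowable strength R_n/Ω = 125.1 / 2 = 62.5 kips.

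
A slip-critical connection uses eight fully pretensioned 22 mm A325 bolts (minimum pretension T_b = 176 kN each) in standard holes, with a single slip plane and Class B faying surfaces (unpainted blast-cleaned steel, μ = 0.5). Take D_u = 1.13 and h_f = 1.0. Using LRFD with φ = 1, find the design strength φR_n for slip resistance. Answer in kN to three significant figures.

R_n = μ · D_u · h_f · T_b · n_s · n_b = 0.5 × 1.13 × 1.0 × 176 × 1 × 8 = 795.5 kN.
Design strength φR_n = 1 × 795.5 = 796 kN.

796 kN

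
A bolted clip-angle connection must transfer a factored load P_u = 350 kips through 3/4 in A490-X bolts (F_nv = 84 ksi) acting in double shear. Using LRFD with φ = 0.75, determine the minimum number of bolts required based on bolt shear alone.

A_b = π·0.75²/4 = 0.4418 in².
Per-bolt design strength φR_n = 0.75 × 84 × 0.4418 × 2 = 55.67 kips.
n ≥ 350 / 55.67 = 6.288 → use 7 bolts.

7 bolts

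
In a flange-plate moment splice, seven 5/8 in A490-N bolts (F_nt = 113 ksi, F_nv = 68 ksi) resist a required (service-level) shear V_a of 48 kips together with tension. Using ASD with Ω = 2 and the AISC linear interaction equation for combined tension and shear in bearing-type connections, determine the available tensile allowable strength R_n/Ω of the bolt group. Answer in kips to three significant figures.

A_b = π·0.625²/4 = 0.3068 in²; f_rv = 48 / (7 × 0.3068) = 22.35 ksi.
F'_nt = 1.3 F_nt − (Ω F_nt / F_nv) f_rv = 1.3·113 − (2·113/68)·22.35 = 72.62 ksi, capped at F_nt → F'_nt = 72.62 ksi.
R_n = F'_nt · A_b · n = 72.62 × 0.3068 × 7 = 155.9 kips.
Allowable strength R_n/Ω = 155.9 / 2 = 78 kips.

78 kips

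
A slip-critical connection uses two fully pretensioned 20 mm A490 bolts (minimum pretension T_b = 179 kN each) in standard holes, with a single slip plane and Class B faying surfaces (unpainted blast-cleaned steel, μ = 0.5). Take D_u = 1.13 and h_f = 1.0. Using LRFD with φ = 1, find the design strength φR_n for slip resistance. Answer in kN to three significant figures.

R_n = μ · D_u · h_f · T_b · n_s · n_b = 0.5 × 1.13 × 1.0 × 179 × 1 × 2 = 202.3 kN.
Design strength φR_n = 1 × 202.3 = 202 kN.

202 kN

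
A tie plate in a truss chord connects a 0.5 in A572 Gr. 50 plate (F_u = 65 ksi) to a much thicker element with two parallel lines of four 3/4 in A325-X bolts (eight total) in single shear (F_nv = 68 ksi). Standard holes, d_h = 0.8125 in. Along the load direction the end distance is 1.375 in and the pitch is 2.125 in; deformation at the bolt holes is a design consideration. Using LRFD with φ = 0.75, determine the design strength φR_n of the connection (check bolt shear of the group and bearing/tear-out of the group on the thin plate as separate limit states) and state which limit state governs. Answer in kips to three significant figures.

180 kips (bolt shear governs)

Bolt shear: A_b = π·0.75²/4 = 0.4418 in²; R_n = 68 × 0.4418 × 8 × 1 = 240.3 kips → 0.75 × 240.3 = 180 kips.
Bearing (1.2 l_c t F_u ≤ 2.4 d t F_u): upper limit = 2.4·0.75·0.5·65 = 58.5 kips.
  Edge l_c = 1.375 − 0.8125/2 = 0.9688 → r_n = 37.78 kips; interior l_c = 2.125 − 0.8125 = 1.312 → r_n = 51.19 kips.
  R_n,bearing = 2·37.78 + 6·51.19 = 382.7 kips → 0.75 × 382.7 = 287 kips.
Bolt shear governs: 180 kips.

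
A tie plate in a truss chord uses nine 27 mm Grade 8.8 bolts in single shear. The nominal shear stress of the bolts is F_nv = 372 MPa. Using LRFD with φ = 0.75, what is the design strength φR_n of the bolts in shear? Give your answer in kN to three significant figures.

1440 kN

A_b = π × 27² / 4 = 572.6 mm².
R_n = F_nv · A_b · n · n_s = 372 × 572.6 × 9 × 1 / 1000 = 1917 kN.
Design strength φR_n = 0.75 × 1917 = 1440 kN.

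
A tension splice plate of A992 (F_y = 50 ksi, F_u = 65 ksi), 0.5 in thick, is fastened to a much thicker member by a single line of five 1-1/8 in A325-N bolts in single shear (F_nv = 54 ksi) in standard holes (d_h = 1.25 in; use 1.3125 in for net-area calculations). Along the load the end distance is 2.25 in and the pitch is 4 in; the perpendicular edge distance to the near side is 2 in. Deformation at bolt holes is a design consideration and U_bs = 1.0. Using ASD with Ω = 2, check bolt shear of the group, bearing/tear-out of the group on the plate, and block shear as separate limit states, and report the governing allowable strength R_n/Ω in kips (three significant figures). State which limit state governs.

Bolt shear: A_b = π·1.125²/4 = 0.994 in²; R_n = 54 × 0.994 × 5 × 1 = 268.4 kips → 268.4 / 2 = 134 kips.
Bearing: edge l_c = 1.625, r_n = 63.38 kips; interior l_c = 2.75, r_n = 87.75 kips; R_n = 63.38 + 4·87.75 = 414.4 kips → 207 kips.
Block shear: A_gv = 9.125, A_nv = 6.172, A_nt = 0.6719 in²; R_n = min(0.6F_uA_nv, 0.6F_yA_gv) + U_bs·F_u·A_nt = 284.4 kips → 142 kips.
Bolt shear governs: 134 kips.

134 kips (bolt shear governs)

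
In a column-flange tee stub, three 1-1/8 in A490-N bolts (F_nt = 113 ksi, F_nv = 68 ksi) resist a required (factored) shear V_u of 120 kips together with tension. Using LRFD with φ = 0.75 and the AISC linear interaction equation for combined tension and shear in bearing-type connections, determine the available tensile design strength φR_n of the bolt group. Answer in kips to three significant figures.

A_b = π·1.125²/4 = 0.994 in²; f_rv = 120 / (3 × 0.994) = 40.24 ksi.
F'_nt = 1.3 F_nt − (F_nt / φF_nv) f_rv = 1.3·113 − (113/(0.75·68))·40.24 = 57.74 ksi, capped at F_nt → F'_nt = 57.74 ksi.
R_n = F'_nt · A_b · n = 57.74 × 0.994 × 3 = 172.2 kips.
Design strength φR_n = 0.75 × 172.2 = 129 kips.

129 kips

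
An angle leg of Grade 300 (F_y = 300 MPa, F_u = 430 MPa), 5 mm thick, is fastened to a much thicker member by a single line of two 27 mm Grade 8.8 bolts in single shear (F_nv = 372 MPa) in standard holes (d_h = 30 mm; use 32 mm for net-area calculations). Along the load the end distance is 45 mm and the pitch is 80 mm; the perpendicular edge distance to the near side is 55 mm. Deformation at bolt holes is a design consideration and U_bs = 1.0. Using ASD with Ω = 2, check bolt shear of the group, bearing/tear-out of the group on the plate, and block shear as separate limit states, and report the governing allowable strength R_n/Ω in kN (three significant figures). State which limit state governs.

Bolt shear: A_b = π·27²/4 = 572.6 mm²; R_n = 372 × 572.6 × 2 × 1 / 1000 = 426 kN → 426 / 2 = 213 kN.
Bearing: edge l_c = 30, r_n = 77.4 kN; interior l_c = 50, r_n = 129 kN; R_n = 77.4 + 1·129 = 206.4 kN → 103 kN.
Block shear: A_gv = 625, A_nv = 385, A_nt = 195 mm²; R_n = min(0.6F_uA_nv, 0.6F_yA_gv) + U_bs·F_u·A_nt = 183.2 kN → 91.6 kN.
Block shear governs: 91.6 kN.

91.6 kN (block shear governs)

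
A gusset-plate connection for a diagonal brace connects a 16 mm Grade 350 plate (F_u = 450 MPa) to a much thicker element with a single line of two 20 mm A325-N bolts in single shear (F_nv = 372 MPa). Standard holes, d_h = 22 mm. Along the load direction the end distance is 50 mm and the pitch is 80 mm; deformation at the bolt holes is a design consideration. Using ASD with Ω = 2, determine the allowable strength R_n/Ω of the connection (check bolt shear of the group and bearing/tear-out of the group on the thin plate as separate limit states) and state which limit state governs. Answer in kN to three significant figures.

Bolt shear: A_b = π·20²/4 = 314.2 mm²; R_n = 372 × 314.2 × 2 × 1 / 1000 = 233.7 kN → 233.7 / 2 = 117 kN.
Bearing (1.2 l_c t F_u ≤ 2.4 d t F_u): upper limit = 2.4·20·16·450 / 1000 = 345.6 kN.
  Edge l_c = 50 − 22/2 = 39 → r_n = 337 kN; interior l_c = 80 − 22 = 58 → r_n = 345.6 kN.
  R_n,bearing = 1·337 + 1·345.6 = 682.6 kN → 682.6 / 2 = 341 kN.
Bolt shear governs: 117 kN.

117 kN (bolt shear governs)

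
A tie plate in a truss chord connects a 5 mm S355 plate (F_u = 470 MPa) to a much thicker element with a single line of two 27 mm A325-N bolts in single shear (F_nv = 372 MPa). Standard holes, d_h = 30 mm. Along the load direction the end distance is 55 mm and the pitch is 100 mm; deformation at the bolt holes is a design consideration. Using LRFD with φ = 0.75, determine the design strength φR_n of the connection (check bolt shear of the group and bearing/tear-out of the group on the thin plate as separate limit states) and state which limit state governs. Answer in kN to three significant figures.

Bolt shear: A_b = π·27²/4 = 572.6 mm²; R_n = 372 × 572.6 × 2 × 1 / 1000 = 426 kN → 0.75 × 426 = 319 kN.
Bearing (1.2 l_c t F_u ≤ 2.4 d t F_u): upper limit = 2.4·27·5·470 / 1000 = 152.3 kN.
  Edge l_c = 55 − 30/2 = 40 → r_n = 112.8 kN; interior l_c = 100 − 30 = 70 → r_n = 152.3 kN.
  R_n,bearing = 1·112.8 + 1·152.3 = 265.1 kN → 0.75 × 265.1 = 199 kN.
Bearing governs: 199 kN.

199 kN (bearing governs)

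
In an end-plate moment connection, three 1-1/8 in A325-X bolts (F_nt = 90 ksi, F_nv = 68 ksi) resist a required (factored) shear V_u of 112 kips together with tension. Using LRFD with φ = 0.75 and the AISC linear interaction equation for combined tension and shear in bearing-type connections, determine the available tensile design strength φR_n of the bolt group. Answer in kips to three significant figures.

A_b = π·1.125²/4 = 0.994 in²; f_rv = 112 / (3 × 0.994) = 37.56 ksi.
F'_nt = 1.3 F_nt − (F_nt / φF_nv) f_rv = 1.3·90 − (90/(0.75·68))·37.56 = 50.72 ksi, capped at F_nt → F'_nt = 50.72 ksi.
R_n = F'_nt · A_b · n = 50.72 × 0.994 × 3 = 151.3 kips.
Design strength φR_n = 0.75 × 151.3 = 113 kips.

113 kips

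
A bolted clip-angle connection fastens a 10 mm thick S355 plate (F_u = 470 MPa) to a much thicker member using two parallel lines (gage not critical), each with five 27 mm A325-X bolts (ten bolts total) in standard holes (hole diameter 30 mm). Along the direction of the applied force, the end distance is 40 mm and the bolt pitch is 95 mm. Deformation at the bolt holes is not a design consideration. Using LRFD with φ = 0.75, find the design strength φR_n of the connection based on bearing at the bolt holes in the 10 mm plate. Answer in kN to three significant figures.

2550 kN

Per bolt r_n = 1.5 l_c t F_u ≤ 3.0 d t F_u; upper limit = 3.0 × 27 × 10 × 470 / 1000 = 380.7 kN.
Edge bolt: l_c = 40 − 30/2 = 25 mm → 1.5 × 25 × 10 × 470 / 1000 = 176.2 → r_n = 176.2 kN.
Interior bolts: l_c = 95 − 30 = 65 mm → 1.5 × 65 × 10 × 470 / 1000 = 458.2 → r_n = 380.7 kN.
R_n = 2 × 176.2 + 8 × 380.7 = 3398 kN.
Design strength φR_n = 0.75 × 3398 = 2550 kN.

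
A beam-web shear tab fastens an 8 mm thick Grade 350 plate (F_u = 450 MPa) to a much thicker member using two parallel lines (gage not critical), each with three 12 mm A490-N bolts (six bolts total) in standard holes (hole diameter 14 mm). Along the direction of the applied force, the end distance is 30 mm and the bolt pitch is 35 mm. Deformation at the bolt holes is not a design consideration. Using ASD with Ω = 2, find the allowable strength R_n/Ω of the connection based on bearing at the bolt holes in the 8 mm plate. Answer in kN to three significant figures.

351 kN

Per bolt r_n = 1.5 l_c t F_u ≤ 3.0 d t F_u; upper limit = 3.0 × 12 × 8 × 450 / 1000 = 129.6 kN.
Edge bolt: l_c = 30 − 14/2 = 23 mm → 1.5 × 23 × 8 × 450 / 1000 = 124.2 → r_n = 124.2 kN.
Interior bolts: l_c = 35 − 14 = 21 mm → 1.5 × 21 × 8 × 450 / 1000 = 113.4 → r_n = 113.4 kN.
R_n = 2 × 124.2 + 4 × 113.4 = 702 kN.
Allowable strength R_n/Ω = 702 / 2 = 351 kN.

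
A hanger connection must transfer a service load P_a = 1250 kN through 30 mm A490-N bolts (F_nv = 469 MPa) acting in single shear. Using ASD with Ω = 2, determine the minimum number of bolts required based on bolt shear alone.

8 bolts

A_b = π·30²/4 = 706.9 mm².
Per-bolt allowable strength R_n/Ω = 469 × 706.9 × 1 / 1000 / 2 = 165.8 kN.
n ≥ 1250 / 165.8 = 7.541 → use 8 bolts.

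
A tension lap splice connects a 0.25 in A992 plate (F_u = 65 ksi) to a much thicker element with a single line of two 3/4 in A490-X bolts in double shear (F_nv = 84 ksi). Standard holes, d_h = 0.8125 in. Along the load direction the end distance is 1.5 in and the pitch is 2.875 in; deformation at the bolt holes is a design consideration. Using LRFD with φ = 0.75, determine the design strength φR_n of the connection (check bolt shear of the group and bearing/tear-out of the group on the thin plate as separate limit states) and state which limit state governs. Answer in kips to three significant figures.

Bolt shear: A_b = π·0.75²/4 = 0.4418 in²; R_n = 84 × 0.4418 × 2 × 2 = 148.4 kips → 0.75 × 148.4 = 111 kips.
Bearing (1.2 l_c t F_u ≤ 2.4 d t F_u): upper limit = 2.4·0.75·0.25·65 = 29.25 kips.
  Edge l_c = 1.5 − 0.8125/2 = 1.094 → r_n = 21.33 kips; interior l_c = 2.875 − 0.8125 = 2.062 → r_n = 29.25 kips.
  R_n,bearing = 1·21.33 + 1·29.25 = 50.58 kips → 0.75 × 50.58 = 37.9 kips.
Bearing governs: 37.9 kips.

37.9 kips (bearing governs)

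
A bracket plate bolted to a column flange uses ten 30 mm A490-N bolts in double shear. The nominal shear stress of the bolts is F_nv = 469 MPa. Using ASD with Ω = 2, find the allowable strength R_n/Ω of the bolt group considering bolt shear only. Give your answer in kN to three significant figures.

A_b = π × 30² / 4 = 706.9 mm².
R_n = F_nv · A_b · n · n_s = 469 × 706.9 × 10 × 2 / 1000 = 6630 kN.
Allowable strength R_n/Ω = 6630 / 2 = 3320 kN.

3320 kN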